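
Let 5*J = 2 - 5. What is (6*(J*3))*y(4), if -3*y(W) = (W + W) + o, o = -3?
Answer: 18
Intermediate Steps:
J = -⅗ (J = (2 - 5)/5 = (⅕)*(-3) = -⅗ ≈ -0.60000)
y(W) = 1 - 2*W/3 (y(W) = -((W + W) - 3)/3 = -(2*W - 3)/3 = -(-3 + 2*W)/3 = 1 - 2*W/3)
(6*(J*3))*y(4) = (6*(-⅗*3))*(1 - ⅔*4) = (6*(-9/5))*(1 - 8/3) = -54/5*(-5/3) = 18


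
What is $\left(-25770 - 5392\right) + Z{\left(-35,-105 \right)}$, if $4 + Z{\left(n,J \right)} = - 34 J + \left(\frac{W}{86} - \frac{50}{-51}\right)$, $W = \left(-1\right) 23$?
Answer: $- \frac{121032929}{4386} \approx -27595.0$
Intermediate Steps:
$W = -23$
$Z{\left(n,J \right)} = - \frac{14417}{4386} - 34 J$ ($Z{\left(n,J \right)} = -4 - \left(- \frac{3127}{4386} + 34 J\right) = - \frac{14417}{4386} - 34 J$)
$\left(-25770 - 5392\right) + Z{\left(-35,-105 \right)} = \left(-25770 - 5392\right) - - \frac{15643603}{4386} = -31162 + \left(- \frac{14417}{4386} + 3570\right) = -31162 + \frac{15643603}{4386} = - \frac{121032929}{4386}$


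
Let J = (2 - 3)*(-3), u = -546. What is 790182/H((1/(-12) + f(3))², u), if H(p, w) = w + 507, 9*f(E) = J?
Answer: -263394/13 ≈ -20261.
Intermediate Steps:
J = 3 (J = -1*(-3) = 3)
f(E) = ⅓ (f(E) = (⅑)*3 = ⅓)
H(p, w) = 507 + w
790182/H((1/(-12) + f(3))², u) = 790182/(507 - 546) = 790182/(-39) = 790182*(-1/39) = -263394/13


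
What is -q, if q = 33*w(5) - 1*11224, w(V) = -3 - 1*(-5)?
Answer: 11158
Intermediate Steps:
w(V) = 2 (w(V) = -3 + 5 = 2)
q = -11158 (q = 33*2 - 1*11224 = 66 - 11224 = -11158)
-q = -1*(-11158) = 11158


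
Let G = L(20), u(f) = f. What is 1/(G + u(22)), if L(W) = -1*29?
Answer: -1/7 ≈ -0.14286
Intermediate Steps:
L(W) = -29
G = -29
1/(G + u(22)) = 1/(-29 + 22) = 1/(-7) = -1/7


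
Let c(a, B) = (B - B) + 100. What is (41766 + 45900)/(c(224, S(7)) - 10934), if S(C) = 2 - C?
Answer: -43833/5417 ≈ -8.0918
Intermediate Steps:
c(a, B) = 100 (c(a, B) = 0 + 100 = 100)
(41766 + 45900)/(c(224, S(7)) - 10934) = (41766 + 45900)/(100 - 10934) = 87666/(-10834) = 87666*(-1/10834) = -43833/5417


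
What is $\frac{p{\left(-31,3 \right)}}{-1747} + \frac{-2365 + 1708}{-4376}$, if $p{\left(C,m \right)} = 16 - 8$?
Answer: $\frac{1112771}{7644872} \approx 0.14556$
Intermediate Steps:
$p{\left(C,m \right)} = 8$
$\frac{p{\left(-31,3 \right)}}{-1747} + \frac{-2365 + 1708}{-4376} = \frac{8}{-1747} + \frac{-2365 + 1708}{-4376} = 8 \left(- \frac{1}{1747}\right) - - \frac{657}{4376} = - \frac{8}{1747} + \frac{657}{4376} = \frac{1112771}{7644872}$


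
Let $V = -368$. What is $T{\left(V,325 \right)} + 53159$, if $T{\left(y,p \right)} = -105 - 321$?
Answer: $52733$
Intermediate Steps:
$T{\left(y,p \right)} = -426$ ($T{\left(y,p \right)} = -105 - 321 = -426$)
$T{\left(V,325 \right)} + 53159 = -426 + 53159 = 52733$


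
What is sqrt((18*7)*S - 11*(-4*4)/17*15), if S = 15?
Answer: sqrt(591090)/17 ≈ 45.225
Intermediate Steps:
sqrt((18*7)*S - 11*(-4*4)/17*15) = sqrt((18*7)*15 - 11*(-4*4)/17*15) = sqrt(126*15 - (-176)/17*15) = sqrt(1890 - 11*(-16/17)*15) = sqrt(1890 + (176/17)*15) = sqrt(1890 + 2640/17) = sqrt(34770/17) = sqrt(591090)/17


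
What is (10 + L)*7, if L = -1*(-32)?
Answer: 294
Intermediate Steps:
L = 32
(10 + L)*7 = (10 + 32)*7 = 42*7 = 294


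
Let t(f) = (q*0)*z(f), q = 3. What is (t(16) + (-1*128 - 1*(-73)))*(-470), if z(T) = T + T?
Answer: 25850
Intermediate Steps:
z(T) = 2*T
t(f) = 0 (t(f) = (3*0)*(2*f) = 0*(2*f) = 0)
(t(16) + (-1*128 - 1*(-73)))*(-470) = (0 + (-1*128 - 1*(-73)))*(-470) = (0 + (-128 + 73))*(-470) = (0 - 55)*(-470) = -55*(-470) = 25850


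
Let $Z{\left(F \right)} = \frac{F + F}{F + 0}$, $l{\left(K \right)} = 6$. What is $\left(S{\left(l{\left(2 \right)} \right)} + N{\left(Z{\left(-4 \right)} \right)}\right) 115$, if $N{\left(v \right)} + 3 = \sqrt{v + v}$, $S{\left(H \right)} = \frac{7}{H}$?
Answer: $\frac{115}{6} \approx 19.167$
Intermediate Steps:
$Z{\left(F \right)} = 2$ ($Z{\left(F \right)} = \frac{2 F}{F} = 2$)
$N{\left(v \right)} = -3 + \sqrt{2} \sqrt{v}$ ($N{\left(v \right)} = -3 + \sqrt{v + v} = -3 + \sqrt{2 v} = -3 + \sqrt{2} \sqrt{v}$)
$\left(S{\left(l{\left(2 \right)} \right)} + N{\left(Z{\left(-4 \right)} \right)}\right) 115 = \left(\frac{7}{6} - \left(3 - \sqrt{2} \sqrt{2}\right)\right) 115 = \left(7 \cdot \frac{1}{6} + \left(-3 + 2\right)\right) 115 = \left(\frac{7}{6} - 1\right) 115 = \frac{1}{6} \cdot 115 = \frac{115}{6}$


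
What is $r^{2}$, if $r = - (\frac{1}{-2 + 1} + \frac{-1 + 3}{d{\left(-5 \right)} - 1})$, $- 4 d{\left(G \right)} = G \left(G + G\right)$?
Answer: $\frac{961}{729} \approx 1.3182$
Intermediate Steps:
$d{\left(G \right)} = - \frac{G^{2}}{2}$ ($d{\left(G \right)} = - \frac{G \left(G + G\right)}{4} = - \frac{G 2 G}{4} = - \frac{2 G^{2}}{4} = - \frac{G^{2}}{2}$)
$r = \frac{31}{27}$ ($r = - (\frac{1}{-2 + 1} + \frac{-1 + 3}{- \frac{\left(-5\right)^{2}}{2} - 1}) = - (\frac{1}{-1} + \frac{2}{\left(- \frac{1}{2}\right) 25 - 1}) = - (-1 + \frac{2}{- \frac{25}{2} - 1}) = - (-1 + \frac{2}{- \frac{27}{2}}) = - (-1 + 2 \left(- \frac{2}{27}\right)) = - (-1 - \frac{4}{27}) = \left(-1\right) \left(- \frac{31}{27}\right) = \frac{31}{27} \approx 1.1481$)
$r^{2} = \left(\frac{31}{27}\right)^{2} = \frac{961}{729}$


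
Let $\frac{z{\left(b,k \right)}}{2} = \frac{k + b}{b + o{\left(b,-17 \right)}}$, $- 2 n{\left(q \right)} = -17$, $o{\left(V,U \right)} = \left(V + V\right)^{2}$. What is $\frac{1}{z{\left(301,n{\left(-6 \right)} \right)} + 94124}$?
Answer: $\frac{362705}{34139246039} \approx 1.0624 \cdot 10^{-5}$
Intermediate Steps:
$o{\left(V,U \right)} = 4 V^{2}$ ($o{\left(V,U \right)} = \left(2 V\right)^{2} = 4 V^{2}$)
$n{\left(q \right)} = \frac{17}{2}$ ($n{\left(q \right)} = \left(- \frac{1}{2}\right) \left(-17\right) = \frac{17}{2}$)
$z{\left(b,k \right)} = \frac{2 \left(b + k\right)}{b + 4 b^{2}}$ ($z{\left(b,k \right)} = 2 \frac{k + b}{b + 4 b^{2}} = 2 \frac{b + k}{b + 4 b^{2}} = \frac{2 \left(b + k\right)}{b + 4 b^{2}}$)
$\frac{1}{z{\left(301,n{\left(-6 \right)} \right)} + 94124} = \frac{1}{\frac{2 \left(301 + \frac{17}{2}\right)}{301 \left(1 + 4 \cdot 301\right)} + 94124} = \frac{1}{2 \cdot \frac{1}{301} \frac{1}{1 + 1204} \cdot \frac{619}{2} + 94124} = \frac{1}{2 \cdot \frac{1}{301} \cdot \frac{1}{1205} \cdot \frac{619}{2} + 94124} = \frac{1}{\frac{619}{362705} + 94124} = \frac{1}{\frac{34139246039}{362705}} = \frac{362705}{34139246039}$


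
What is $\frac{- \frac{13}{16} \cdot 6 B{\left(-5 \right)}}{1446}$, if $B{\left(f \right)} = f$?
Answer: $\frac{65}{3856} \approx 0.016857$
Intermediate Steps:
$\frac{- \frac{13}{16} \cdot 6 B{\left(-5 \right)}}{1446} = \frac{- \frac{13}{16} \cdot 6 \left(-5\right)}{1446} = \left(-13\right) \frac{1}{16} \cdot 6 \left(-5\right) \frac{1}{1446} = \left(- \frac{13}{16}\right) 6 \left(-5\right) \frac{1}{1446} = \left(- \frac{39}{8}\right) \left(-5\right) \frac{1}{1446} = \frac{195}{8} \cdot \frac{1}{1446} = \frac{65}{3856}$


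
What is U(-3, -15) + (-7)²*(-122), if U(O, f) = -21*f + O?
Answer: -5666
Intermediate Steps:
U(O, f) = O - 21*f
U(-3, -15) + (-7)²*(-122) = (-3 - 21*(-15)) + (-7)²*(-122) = (-3 + 315) + 49*(-122) = 312 - 5978 = -5666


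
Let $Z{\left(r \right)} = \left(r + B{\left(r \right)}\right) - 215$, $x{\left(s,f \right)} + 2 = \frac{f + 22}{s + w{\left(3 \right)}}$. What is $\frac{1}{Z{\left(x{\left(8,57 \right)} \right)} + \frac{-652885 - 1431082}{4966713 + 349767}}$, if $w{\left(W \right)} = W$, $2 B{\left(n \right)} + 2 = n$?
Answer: $- \frac{58481280}{12200321077} \approx -0.0047934$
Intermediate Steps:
$B{\left(n \right)} = -1 + \frac{n}{2}$
$x{\left(s,f \right)} = -2 + \frac{22 + f}{3 + s}$ ($x{\left(s,f \right)} = -2 + \frac{f + 22}{s + 3} = -2 + \frac{22 + f}{3 + s}$)
$Z{\left(r \right)} = -216 + \frac{3 r}{2}$ ($Z{\left(r \right)} = \left(r + \left(-1 + \frac{r}{2}\right)\right) - 215 = \left(-1 + \frac{3 r}{2}\right) - 215 = -216 + \frac{3 r}{2}$)
$\frac{1}{Z{\left(x{\left(8,57 \right)} \right)} + \frac{-652885 - 1431082}{4966713 + 349767}} = \frac{1}{\left(-216 + \frac{3 \frac{16 + 57 - 16}{3 + 8}}{2}\right) + \frac{-652885 - 1431082}{4966713 + 349767}} = \frac{1}{\left(-216 + \frac{3 \frac{16 + 57 - 16}{11}}{2}\right) - \frac{2083967}{5316480}} = \frac{1}{\left(-216 + \frac{3 \cdot \frac{1}{11} \cdot 57}{2}\right) - \frac{2083967}{5316480}} = \frac{1}{\left(-216 + \frac{3}{2} \cdot \frac{57}{11}\right) - \frac{2083967}{5316480}} = \frac{1}{\left(-216 + \frac{171}{22}\right) - \frac{2083967}{5316480}} = \frac{1}{- \frac{4581}{22} - \frac{2083967}{5316480}} = \frac{1}{- \frac{12200321077}{58481280}} = - \frac{58481280}{12200321077}$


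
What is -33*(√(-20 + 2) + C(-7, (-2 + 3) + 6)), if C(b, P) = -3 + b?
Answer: 330 - 99*I*√2 ≈ 330.0 - 140.01*I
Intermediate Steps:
-33*(√(-20 + 2) + C(-7, (-2 + 3) + 6)) = -33*(√(-20 + 2) + (-3 - 7)) = -33*(√(-18) - 10) = -33*(3*I*√2 - 10) = -33*(-10 + 3*I*√2) = 330 - 99*I*√2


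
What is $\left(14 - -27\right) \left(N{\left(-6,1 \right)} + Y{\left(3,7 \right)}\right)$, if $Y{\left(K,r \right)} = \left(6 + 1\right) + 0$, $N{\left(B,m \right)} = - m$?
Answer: $246$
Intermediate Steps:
$Y{\left(K,r \right)} = 7$ ($Y{\left(K,r \right)} = 7 + 0 = 7$)
$\left(14 - -27\right) \left(N{\left(-6,1 \right)} + Y{\left(3,7 \right)}\right) = \left(14 - -27\right) \left(\left(-1\right) 1 + 7\right) = \left(14 + 27\right) \left(-1 + 7\right) = 41 \cdot 6 = 246$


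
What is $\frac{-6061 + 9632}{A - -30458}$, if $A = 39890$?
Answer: $\frac{3571}{70348} \approx 0.050762$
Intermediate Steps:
$\frac{-6061 + 9632}{A - -30458} = \frac{-6061 + 9632}{39890 - -30458} = \frac{3571}{39890 + 30458} = \frac{3571}{70348}$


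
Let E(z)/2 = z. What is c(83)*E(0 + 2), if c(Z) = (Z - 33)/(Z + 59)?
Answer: 100/71 ≈ 1.4085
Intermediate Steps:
E(z) = 2*z
c(Z) = (-33 + Z)/(59 + Z)
c(83)*E(0 + 2) = ((-33 + 83)/(59 + 83))*(2*(0 + 2)) = (50/142)*(2*2) = ((1/142)*50)*4 = (25/71)*4 = 100/71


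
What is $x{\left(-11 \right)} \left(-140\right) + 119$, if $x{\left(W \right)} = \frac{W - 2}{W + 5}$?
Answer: $- \frac{553}{3} \approx -184.33$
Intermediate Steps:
$x{\left(W \right)} = \frac{-2 + W}{5 + W}$
$x{\left(-11 \right)} \left(-140\right) + 119 = \frac{-2 - 11}{5 - 11} \left(-140\right) + 119 = \frac{1}{-6} \left(-13\right) \left(-140\right) + 119 = \left(- \frac{1}{6}\right) \left(-13\right) \left(-140\right) + 119 = \frac{13}{6} \left(-140\right) + 119 = - \frac{910}{3} + 119 = - \frac{553}{3}$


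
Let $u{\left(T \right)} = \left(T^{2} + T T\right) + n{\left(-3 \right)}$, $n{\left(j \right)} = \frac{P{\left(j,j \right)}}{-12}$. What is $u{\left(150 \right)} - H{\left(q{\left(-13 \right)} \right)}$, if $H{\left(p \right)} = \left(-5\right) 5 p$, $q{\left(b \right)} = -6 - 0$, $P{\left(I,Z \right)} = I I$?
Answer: $\frac{179397}{4} \approx 44849.0$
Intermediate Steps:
$P{\left(I,Z \right)} = I^{2}$
$q{\left(b \right)} = -6$ ($q{\left(b \right)} = -6 + 0 = -6$)
$n{\left(j \right)} = - \frac{j^{2}}{12}$ ($n{\left(j \right)} = \frac{j^{2}}{-12} = j^{2} \left(- \frac{1}{12}\right) = - \frac{j^{2}}{12}$)
$H{\left(p \right)} = - 25 p$
$u{\left(T \right)} = - \frac{3}{4} + 2 T^{2}$ ($u{\left(T \right)} = \left(T^{2} + T T\right) - \frac{\left(-3\right)^{2}}{12} = \left(T^{2} + T^{2}\right) - \frac{3}{4} = 2 T^{2} - \frac{3}{4} = - \frac{3}{4} + 2 T^{2}$)
$u{\left(150 \right)} - H{\left(q{\left(-13 \right)} \right)} = \left(- \frac{3}{4} + 2 \cdot 150^{2}\right) - \left(-25\right) \left(-6\right) = \left(- \frac{3}{4} + 2 \cdot 22500\right) - 150 = \left(- \frac{3}{4} + 45000\right) - 150 = \frac{179997}{4} - 150 = \frac{179397}{4}$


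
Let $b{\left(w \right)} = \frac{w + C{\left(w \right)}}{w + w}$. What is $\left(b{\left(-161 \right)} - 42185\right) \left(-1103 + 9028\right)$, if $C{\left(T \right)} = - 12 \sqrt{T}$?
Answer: $- \frac{668624325}{2} + \frac{47550 i \sqrt{161}}{161} \approx -3.3431 \cdot 10^{8} + 3747.5 i$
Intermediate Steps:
$b{\left(w \right)} = \frac{w - 12 \sqrt{w}}{2 w}$ ($b{\left(w \right)} = \frac{w - 12 \sqrt{w}}{w + w} = \frac{w - 12 \sqrt{w}}{2 w}$)
$\left(b{\left(-161 \right)} - 42185\right) \left(-1103 + 9028\right) = \left(\left(\frac{1}{2} - \frac{6}{i \sqrt{161}}\right) - 42185\right) \left(-1103 + 9028\right) = \left(\left(\frac{1}{2} - 6 \left(- \frac{i \sqrt{161}}{161}\right)\right) - 42185\right) 7925 = \left(\left(\frac{1}{2} + \frac{6 i \sqrt{161}}{161}\right) - 42185\right) 7925 = \left(- \frac{84369}{2} + \frac{6 i \sqrt{161}}{161}\right) 7925 = - \frac{668624325}{2} + \frac{47550 i \sqrt{161}}{161}$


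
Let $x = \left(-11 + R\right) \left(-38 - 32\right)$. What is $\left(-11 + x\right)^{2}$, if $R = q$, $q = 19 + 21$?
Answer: $4165681$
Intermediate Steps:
$q = 40$
$R = 40$
$x = -2030$ ($x = \left(-11 + 40\right) \left(-38 - 32\right) = 29 \left(-70\right) = -2030$)
$\left(-11 + x\right)^{2} = \left(-11 - 2030\right)^{2} = \left(-2041\right)^{2} = 4165681$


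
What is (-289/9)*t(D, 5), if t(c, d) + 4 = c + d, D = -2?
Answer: 289/9 ≈ 32.111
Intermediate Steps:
t(c, d) = -4 + c + d (t(c, d) = -4 + (c + d) = -4 + c + d)
(-289/9)*t(D, 5) = (-289/9)*(-4 - 2 + 5) = -289*⅑*(-1) = -289/9*(-1) = 289/9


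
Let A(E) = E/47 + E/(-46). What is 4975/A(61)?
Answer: -10755950/61 ≈ -1.7633e+5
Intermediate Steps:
A(E) = -E/2162 (A(E) = E*(1/47) + E*(-1/46) = E/47 - E/46 = -E/2162)
4975/A(61) = 4975/((-1/2162*61)) = 4975/(-61/2162) = 4975*(-2162/61) = -10755950/61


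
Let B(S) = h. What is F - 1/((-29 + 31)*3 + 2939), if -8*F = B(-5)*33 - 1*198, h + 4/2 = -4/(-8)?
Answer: 1457759/47120 ≈ 30.937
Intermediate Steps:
h = -3/2 (h = -2 - 4/(-8) = -2 - 4*(-1/8) = -2 + 1/2 = -3/2 ≈ -1.5000)
B(S) = -3/2
F = 495/16 (F = -(-3/2*33 - 1*198)/8 = -(-99/2 - 198)/8 = -1/8*(-495/2) = 495/16 ≈ 30.938)
F - 1/((-29 + 31)*3 + 2939) = 495/16 - 1/((-29 + 31)*3 + 2939) = 495/16 - 1/(2*3 + 2939) = 495/16 - 1/(6 + 2939) = 495/16 - 1/2945 = 1457759/47120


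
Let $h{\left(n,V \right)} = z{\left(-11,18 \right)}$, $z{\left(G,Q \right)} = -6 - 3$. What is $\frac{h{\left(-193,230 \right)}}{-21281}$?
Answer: $\frac{9}{21281} \approx 0.00042291$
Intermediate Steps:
$z{\left(G,Q \right)} = -9$ ($z{\left(G,Q \right)} = -6 - 3 = -9$)
$h{\left(n,V \right)} = -9$
$\frac{h{\left(-193,230 \right)}}{-21281} = - \frac{9}{-21281} = \left(-9\right) \left(- \frac{1}{21281}\right) = \frac{9}{21281}$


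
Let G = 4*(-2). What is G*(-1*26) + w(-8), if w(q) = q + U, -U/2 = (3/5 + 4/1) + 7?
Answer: 884/5 ≈ 176.80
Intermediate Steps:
G = -8
U = -116/5 (U = -2*((3/5 + 4/1) + 7) = -2*((3*(⅕) + 4*1) + 7) = -2*((⅗ + 4) + 7) = -2*(23/5 + 7) = -2*58/5 = -116/5 ≈ -23.200)
w(q) = -116/5 + q (w(q) = q - 116/5 = -116/5 + q)
G*(-1*26) + w(-8) = -(-8)*26 + (-116/5 - 8) = -8*(-26) - 156/5 = 208 - 156/5 = 884/5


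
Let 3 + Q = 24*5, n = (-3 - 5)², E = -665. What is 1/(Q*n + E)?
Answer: 1/6823 ≈ 0.00014656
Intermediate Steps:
n = 64 (n = (-8)² = 64)
Q = 117 (Q = -3 + 24*5 = -3 + 120 = 117)
1/(Q*n + E) = 1/(117*64 - 665) = 1/(7488 - 665) = 1/6823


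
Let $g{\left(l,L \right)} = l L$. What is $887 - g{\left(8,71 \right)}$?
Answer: $319$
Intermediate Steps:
$g{\left(l,L \right)} = L l$
$887 - g{\left(8,71 \right)} = 887 - 71 \cdot 8 = 887 - 568 = 319$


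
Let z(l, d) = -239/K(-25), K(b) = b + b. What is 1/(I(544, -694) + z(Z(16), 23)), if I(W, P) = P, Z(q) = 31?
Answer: -50/34461 ≈ -0.0014509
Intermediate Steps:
K(b) = 2*b
z(l, d) = 239/50 (z(l, d) = -239/(2*(-25)) = -239/(-50) = -239*(-1/50) = 239/50)
1/(I(544, -694) + z(Z(16), 23)) = 1/(-694 + 239/50) = 1/(-34461/50) = -50/34461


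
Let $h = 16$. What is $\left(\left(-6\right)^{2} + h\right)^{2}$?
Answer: $2704$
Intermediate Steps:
$\left(\left(-6\right)^{2} + h\right)^{2} = \left(\left(-6\right)^{2} + 16\right)^{2} = \left(36 + 16\right)^{2} = 52^{2} = 2704$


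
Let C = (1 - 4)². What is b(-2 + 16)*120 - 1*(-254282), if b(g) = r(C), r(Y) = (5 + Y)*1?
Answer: 255962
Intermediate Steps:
C = 9 (C = (-3)² = 9)
r(Y) = 5 + Y
b(g) = 14 (b(g) = 5 + 9 = 14)
b(-2 + 16)*120 - 1*(-254282) = 14*120 - 1*(-254282) = 1680 + 254282 = 255962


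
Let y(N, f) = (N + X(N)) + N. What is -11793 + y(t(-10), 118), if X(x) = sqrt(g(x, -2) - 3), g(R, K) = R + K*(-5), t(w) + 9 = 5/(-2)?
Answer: -11816 + 3*I*sqrt(2)/2 ≈ -11816.0 + 2.1213*I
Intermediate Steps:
t(w) = -23/2 (t(w) = -9 + 5/(-2) = -9 + 5*(-1/2) = -9 - 5/2 = -23/2)
g(R, K) = R - 5*K
X(x) = sqrt(7 + x) (X(x) = sqrt((x - 5*(-2)) - 3) = sqrt((x + 10) - 3) = sqrt((10 + x) - 3) = sqrt(7 + x))
y(N, f) = sqrt(7 + N) + 2*N (y(N, f) = (N + sqrt(7 + N)) + N = sqrt(7 + N) + 2*N)
-11793 + y(t(-10), 118) = -11793 + (sqrt(7 - 23/2) + 2*(-23/2)) = -11793 + (sqrt(-9/2) - 23) = -11793 + (3*I*sqrt(2)/2 - 23) = -11793 + (-23 + 3*I*sqrt(2)/2) = -11816 + 3*I*sqrt(2)/2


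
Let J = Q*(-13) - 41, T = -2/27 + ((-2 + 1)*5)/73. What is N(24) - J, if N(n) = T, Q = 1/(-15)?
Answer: 394109/9855 ≈ 39.991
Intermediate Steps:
Q = -1/15 ≈ -0.066667
T = -281/1971 (T = -2*1/27 - 1*5*(1/73) = -2/27 - 5*1/73 = -2/27 - 5/73 = -281/1971 ≈ -0.14257)
N(n) = -281/1971
J = -602/15 (J = -1/15*(-13) - 41 = 13/15 - 41 = -602/15 ≈ -40.133)
N(24) - J = -281/1971 - 1*(-602/15) = -281/1971 + 602/15 = 394109/9855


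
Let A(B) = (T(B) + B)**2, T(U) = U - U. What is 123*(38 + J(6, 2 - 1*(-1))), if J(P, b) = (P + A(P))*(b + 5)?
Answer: 46002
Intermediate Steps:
T(U) = 0
A(B) = B**2 (A(B) = (0 + B)**2 = B**2)
J(P, b) = (5 + b)*(P + P**2) (J(P, b) = (P + P**2)*(b + 5) = (P + P**2)*(5 + b) = (5 + b)*(P + P**2))
123*(38 + J(6, 2 - 1*(-1))) = 123*(38 + 6*(5 + (2 - 1*(-1)) + 5*6 + 6*(2 - 1*(-1)))) = 123*(38 + 6*(5 + (2 + 1) + 30 + 6*(2 + 1))) = 123*(38 + 6*(5 + 3 + 30 + 6*3)) = 123*(38 + 6*(5 + 3 + 30 + 18)) = 123*(38 + 6*56) = 123*(38 + 336) = 123*374 = 46002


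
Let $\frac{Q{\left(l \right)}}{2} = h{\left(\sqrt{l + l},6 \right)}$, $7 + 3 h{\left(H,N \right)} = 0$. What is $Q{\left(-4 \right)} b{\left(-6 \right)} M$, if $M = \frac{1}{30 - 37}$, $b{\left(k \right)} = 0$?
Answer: $0$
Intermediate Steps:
$h{\left(H,N \right)} = - \frac{7}{3}$ ($h{\left(H,N \right)} = - \frac{7}{3} + \frac{1}{3} \cdot 0 = - \frac{7}{3} + 0 = - \frac{7}{3}$)
$Q{\left(l \right)} = - \frac{14}{3}$ ($Q{\left(l \right)} = 2 \left(- \frac{7}{3}\right) = - \frac{14}{3}$)
$M = - \frac{1}{7}$ ($M = \frac{1}{-7} = - \frac{1}{7} \approx -0.14286$)
$Q{\left(-4 \right)} b{\left(-6 \right)} M = \left(- \frac{14}{3}\right) 0 \left(- \frac{1}{7}\right) = 0 \left(- \frac{1}{7}\right) = 0$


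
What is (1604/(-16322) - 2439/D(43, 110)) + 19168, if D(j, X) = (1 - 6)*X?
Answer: 86055989979/4488550 ≈ 19172.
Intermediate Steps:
D(j, X) = -5*X
(1604/(-16322) - 2439/D(43, 110)) + 19168 = (1604/(-16322) - 2439/((-5*110))) + 19168 = (1604*(-1/16322) - 2439/(-550)) + 19168 = (-802/8161 - 2439*(-1/550)) + 19168 = (-802/8161 + 2439/550) + 19168 = 19463579/4488550 + 19168 = 86055989979/4488550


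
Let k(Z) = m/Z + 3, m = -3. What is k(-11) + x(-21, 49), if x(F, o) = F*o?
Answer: -11283/11 ≈ -1025.7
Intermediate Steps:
k(Z) = 3 - 3/Z (k(Z) = -3/Z + 3 = 3 - 3/Z)
k(-11) + x(-21, 49) = (3 - 3/(-11)) - 21*49 = (3 - 3*(-1/11)) - 1029 = (3 + 3/11) - 1029 = 36/11 - 1029 = -11283/11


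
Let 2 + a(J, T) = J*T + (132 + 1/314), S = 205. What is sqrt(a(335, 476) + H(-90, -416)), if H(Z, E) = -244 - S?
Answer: 5*sqrt(627626654)/314 ≈ 398.92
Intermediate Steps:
H(Z, E) = -449 (H(Z, E) = -244 - 1*205 = -244 - 205 = -449)
a(J, T) = 40821/314 + J*T (a(J, T) = -2 + (J*T + (132 + 1/314)) = -2 + (J*T + 41449/314) = -2 + (41449/314 + J*T) = 40821/314 + J*T)
sqrt(a(335, 476) + H(-90, -416)) = sqrt((40821/314 + 335*476) - 449) = sqrt((40821/314 + 159460) - 449) = sqrt(50111261/314 - 449) = sqrt(49970275/314) = 5*sqrt(627626654)/314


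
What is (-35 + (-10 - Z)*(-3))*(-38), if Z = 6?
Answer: -494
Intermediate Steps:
(-35 + (-10 - Z)*(-3))*(-38) = (-35 + (-10 - 1*6)*(-3))*(-38) = (-35 + (-10 - 6)*(-3))*(-38) = (-35 - 16*(-3))*(-38) = (-35 + 48)*(-38) = 13*(-38) = -494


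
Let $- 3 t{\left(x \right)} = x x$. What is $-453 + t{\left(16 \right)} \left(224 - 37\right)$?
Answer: $- \frac{49231}{3} \approx -16410.0$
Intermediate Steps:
$t{\left(x \right)} = - \frac{x^{2}}{3}$ ($t{\left(x \right)} = - \frac{x x}{3} = - \frac{x^{2}}{3}$)
$-453 + t{\left(16 \right)} \left(224 - 37\right) = -453 + - \frac{16^{2}}{3} \left(224 - 37\right) = -453 + \left(- \frac{1}{3}\right) 256 \left(224 - 37\right) = -453 - \frac{47872}{3} = - \frac{49231}{3}$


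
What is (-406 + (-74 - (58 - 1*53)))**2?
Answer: 235225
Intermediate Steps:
(-406 + (-74 - (58 - 1*53)))**2 = (-406 + (-74 - (58 - 53)))**2 = (-406 + (-74 - 1*5))**2 = (-406 + (-74 - 5))**2 = (-406 - 79)**2 = (-485)**2 = 235225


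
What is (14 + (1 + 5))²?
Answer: 400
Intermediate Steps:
(14 + (1 + 5))² = (14 + 6)² = 20² = 400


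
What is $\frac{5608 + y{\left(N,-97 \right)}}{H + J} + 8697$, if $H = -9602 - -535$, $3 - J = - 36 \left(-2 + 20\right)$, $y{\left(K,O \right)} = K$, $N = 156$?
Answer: $\frac{18297047}{2104} \approx 8696.3$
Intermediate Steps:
$J = 651$ ($J = 3 - - 36 \left(-2 + 20\right) = 3 - \left(-36\right) 18 = 3 - -648 = 3 + 648 = 651$)
$H = -9067$ ($H = -9602 + 535 = -9067$)
$\frac{5608 + y{\left(N,-97 \right)}}{H + J} + 8697 = \frac{5608 + 156}{-9067 + 651} + 8697 = \frac{5764}{-8416} + 8697 = 5764 \left(- \frac{1}{8416}\right) + 8697 = - \frac{1441}{2104} + 8697 = \frac{18297047}{2104}$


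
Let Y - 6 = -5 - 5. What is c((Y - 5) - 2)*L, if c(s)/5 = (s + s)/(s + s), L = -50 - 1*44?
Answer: -470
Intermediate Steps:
Y = -4 (Y = 6 + (-5 - 5) = 6 - 10 = -4)
L = -94 (L = -50 - 44 = -94)
c(s) = 5 (c(s) = 5*((s + s)/(s + s)) = 5*((2*s)/((2*s))) = 5*((2*s)*(1/(2*s))) = 5*1 = 5)
c((Y - 5) - 2)*L = 5*(-94) = -470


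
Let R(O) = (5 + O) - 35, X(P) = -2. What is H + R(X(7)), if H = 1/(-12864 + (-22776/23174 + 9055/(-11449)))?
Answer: -54616706097291/1706767919929 ≈ -32.000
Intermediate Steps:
R(O) = -30 + O
H = -132659563/1706767919929 (H = 1/(-12864 + (-22776*1/23174 + 9055*(-1/11449))) = 1/(-12864 + (-11388/11587 - 9055/11449)) = 1/(-12864 - 235301497/132659563) = 1/(-1706767919929/132659563) = -132659563/1706767919929 ≈ -7.7726e-5)
H + R(X(7)) = -132659563/1706767919929 + (-30 - 2) = -132659563/1706767919929 - 32 = -54616706097291/1706767919929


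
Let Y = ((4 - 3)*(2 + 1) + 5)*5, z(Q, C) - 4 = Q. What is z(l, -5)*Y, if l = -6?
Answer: -80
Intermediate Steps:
z(Q, C) = 4 + Q
Y = 40 (Y = (1*3 + 5)*5 = (3 + 5)*5 = 8*5 = 40)
z(l, -5)*Y = (4 - 6)*40 = -2*40 = -80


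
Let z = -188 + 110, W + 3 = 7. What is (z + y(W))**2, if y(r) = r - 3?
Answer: 5929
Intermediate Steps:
W = 4 (W = -3 + 7 = 4)
y(r) = -3 + r
z = -78
(z + y(W))**2 = (-78 + (-3 + 4))**2 = (-78 + 1)**2 = (-77)**2 = 5929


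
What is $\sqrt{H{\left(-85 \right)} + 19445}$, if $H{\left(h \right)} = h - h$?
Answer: $\sqrt{19445} \approx 139.45$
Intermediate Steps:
$H{\left(h \right)} = 0$
$\sqrt{H{\left(-85 \right)} + 19445} = \sqrt{0 + 19445} = \sqrt{19445}$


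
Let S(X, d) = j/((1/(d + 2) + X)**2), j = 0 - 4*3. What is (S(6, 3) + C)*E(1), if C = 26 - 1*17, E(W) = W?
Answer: 8349/961 ≈ 8.6878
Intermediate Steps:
j = -12 (j = 0 - 12 = -12)
C = 9 (C = 26 - 17 = 9)
S(X, d) = -12/(X + 1/(2 + d))**2 (S(X, d) = -12/(1/(d + 2) + X)**2 = -12/(1/(2 + d) + X)**2 = -12/(X + 1/(2 + d))**2)
(S(6, 3) + C)*E(1) = (-12*(2 + 3)**2/(1 + 2*6 + 6*3)**2 + 9)*1 = (-12*5**2/(1 + 12 + 18)**2 + 9)*1 = (-12*25/31**2 + 9)*1 = (-12*25*1/961 + 9)*1 = (-300/961 + 9)*1 = (8349/961)*1 = 8349/961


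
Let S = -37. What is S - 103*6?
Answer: -655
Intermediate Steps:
S - 103*6 = -37 - 103*6 = -37 - 618 = -655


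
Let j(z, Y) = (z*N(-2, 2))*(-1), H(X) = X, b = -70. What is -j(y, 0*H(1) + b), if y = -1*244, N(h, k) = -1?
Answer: 244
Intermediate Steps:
y = -244
j(z, Y) = z (j(z, Y) = (z*(-1))*(-1) = -z*(-1) = z)
-j(y, 0*H(1) + b) = -1*(-244) = 244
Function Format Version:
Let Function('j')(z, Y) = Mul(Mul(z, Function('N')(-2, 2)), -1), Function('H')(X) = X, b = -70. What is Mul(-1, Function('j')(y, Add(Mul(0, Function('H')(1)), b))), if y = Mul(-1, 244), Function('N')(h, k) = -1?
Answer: 244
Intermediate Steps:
y = -244
Function('j')(z, Y) = z (Function('j')(z, Y) = Mul(Mul(z, -1), -1) = Mul(Mul(-1, z), -1) = z)
Mul(-1, Function('j')(y, Add(Mul(0, Function('H')(1)), b))) = Mul(-1, -244) = 244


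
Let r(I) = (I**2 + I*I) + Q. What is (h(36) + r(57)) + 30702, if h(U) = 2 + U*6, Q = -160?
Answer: 37258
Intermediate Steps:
r(I) = -160 + 2*I**2 (r(I) = (I**2 + I*I) - 160 = (I**2 + I**2) - 160 = 2*I**2 - 160 = -160 + 2*I**2)
h(U) = 2 + 6*U
(h(36) + r(57)) + 30702 = ((2 + 6*36) + (-160 + 2*57**2)) + 30702 = ((2 + 216) + (-160 + 2*3249)) + 30702 = (218 + (-160 + 6498)) + 30702 = (218 + 6338) + 30702 = 6556 + 30702 = 37258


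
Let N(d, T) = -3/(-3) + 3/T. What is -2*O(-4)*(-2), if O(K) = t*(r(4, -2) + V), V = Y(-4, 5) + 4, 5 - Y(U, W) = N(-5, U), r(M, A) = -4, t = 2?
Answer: 38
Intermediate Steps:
N(d, T) = 1 + 3/T (N(d, T) = -3*(-1/3) + 3/T = 1 + 3/T)
Y(U, W) = 5 - (3 + U)/U
V = 35/4 (V = (4 - 3/(-4)) + 4 = (4 - 3*(-1/4)) + 4 = (4 + 3/4) + 4 = 19/4 + 4 = 35/4 ≈ 8.7500)
O(K) = 19/2 (O(K) = 2*(-4 + 35/4) = 2*(19/4) = 19/2)
-2*O(-4)*(-2) = -2*19/2*(-2) = -19*(-2) = 38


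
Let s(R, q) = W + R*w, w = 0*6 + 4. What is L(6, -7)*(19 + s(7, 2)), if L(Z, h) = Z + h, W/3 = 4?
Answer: -59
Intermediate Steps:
W = 12 (W = 3*4 = 12)
w = 4 (w = 0 + 4 = 4)
s(R, q) = 12 + 4*R (s(R, q) = 12 + R*4 = 12 + 4*R)
L(6, -7)*(19 + s(7, 2)) = (6 - 7)*(19 + (12 + 4*7)) = -(19 + (12 + 28)) = -(19 + 40) = -1*59 = -59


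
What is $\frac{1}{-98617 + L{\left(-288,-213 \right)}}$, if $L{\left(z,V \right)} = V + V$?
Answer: $- \frac{1}{99043} \approx -1.0097 \cdot 10^{-5}$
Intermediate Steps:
$L{\left(z,V \right)} = 2 V$
$\frac{1}{-98617 + L{\left(-288,-213 \right)}} = \frac{1}{-98617 + 2 \left(-213\right)} = \frac{1}{-98617 - 426} = \frac{1}{-99043} = - \frac{1}{99043}$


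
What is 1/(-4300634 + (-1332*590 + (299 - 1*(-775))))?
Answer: -1/5085440 ≈ -1.9664e-7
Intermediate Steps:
1/(-4300634 + (-1332*590 + (299 - 1*(-775)))) = 1/(-4300634 + (-785880 + (299 + 775))) = 1/(-4300634 + (-785880 + 1074)) = 1/(-4300634 - 784806) = 1/(-5085440) = -1/5085440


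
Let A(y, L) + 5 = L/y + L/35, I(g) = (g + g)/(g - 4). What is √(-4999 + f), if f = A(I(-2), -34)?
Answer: I*√6193565/35 ≈ 71.105*I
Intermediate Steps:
I(g) = 2*g/(-4 + g) (I(g) = (2*g)/(-4 + g) = 2*g/(-4 + g))
A(y, L) = -5 + L/35 + L/y (A(y, L) = -5 + (L/y + L/35) = -5 + (L/35 + L/y) = -5 + L/35 + L/y)
f = -1994/35 (f = -5 + (1/35)*(-34) - 34/(2*(-2)/(-4 - 2)) = -5 - 34/35 - 34/(2*(-2)/(-6)) = -5 - 34/35 - 34/(2*(-2)*(-⅙)) = -5 - 34/35 - 34/⅔ = -5 - 34/35 - 34*3/2 = -5 - 34/35 - 51 = -1994/35 ≈ -56.971)
√(-4999 + f) = √(-4999 - 1994/35) = √(-176959/35) = I*√6193565/35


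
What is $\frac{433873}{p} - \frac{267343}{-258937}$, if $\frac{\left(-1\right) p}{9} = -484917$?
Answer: $\frac{1279098262780}{1130066579061} \approx 1.1319$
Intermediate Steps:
$p = 4364253$ ($p = \left(-9\right) \left(-484917\right) = 4364253$)
$\frac{433873}{p} - \frac{267343}{-258937} = \frac{433873}{4364253} - \frac{267343}{-258937} = 433873 \cdot \frac{1}{4364253} - - \frac{267343}{258937} = \frac{433873}{4364253} + \frac{267343}{258937} = \frac{1279098262780}{1130066579061}$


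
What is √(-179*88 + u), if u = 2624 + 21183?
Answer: 3*√895 ≈ 89.750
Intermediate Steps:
u = 23807
√(-179*88 + u) = √(-179*88 + 23807) = √(-15752 + 23807) = √8055 = 3*√895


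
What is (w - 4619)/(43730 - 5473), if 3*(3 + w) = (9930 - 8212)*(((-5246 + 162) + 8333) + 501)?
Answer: 2142878/38257 ≈ 56.013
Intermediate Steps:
w = 2147497 (w = -3 + ((9930 - 8212)*(((-5246 + 162) + 8333) + 501))/3 = -3 + (1718*((-5084 + 8333) + 501))/3 = -3 + (1718*(3249 + 501))/3 = -3 + (1718*3750)/3 = -3 + (1/3)*6442500 = -3 + 2147500 = 2147497)
(w - 4619)/(43730 - 5473) = (2147497 - 4619)/(43730 - 5473) = 2142878/38257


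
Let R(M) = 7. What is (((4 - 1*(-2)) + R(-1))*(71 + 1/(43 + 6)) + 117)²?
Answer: 2598246729/2401 ≈ 1.0822e+6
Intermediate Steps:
(((4 - 1*(-2)) + R(-1))*(71 + 1/(43 + 6)) + 117)² = (((4 - 1*(-2)) + 7)*(71 + 1/(43 + 6)) + 117)² = (((4 + 2) + 7)*(71 + 1/49) + 117)² = ((6 + 7)*(71 + 1/49) + 117)² = (13*(3480/49) + 117)² = (45240/49 + 117)² = (50973/49)² = 2598246729/2401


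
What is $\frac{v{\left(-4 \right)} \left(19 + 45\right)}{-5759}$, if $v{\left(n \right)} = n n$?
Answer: $- \frac{1024}{5759} \approx -0.17781$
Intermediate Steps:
$v{\left(n \right)} = n^{2}$
$\frac{v{\left(-4 \right)} \left(19 + 45\right)}{-5759} = \frac{\left(-4\right)^{2} \left(19 + 45\right)}{-5759} = 16 \cdot 64 \left(- \frac{1}{5759}\right) = 1024 \left(- \frac{1}{5759}\right) = - \frac{1024}{5759}$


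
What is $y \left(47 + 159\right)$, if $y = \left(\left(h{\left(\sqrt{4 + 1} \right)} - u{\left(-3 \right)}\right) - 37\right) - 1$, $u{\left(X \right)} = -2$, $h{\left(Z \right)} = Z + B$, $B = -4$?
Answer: $-8240 + 206 \sqrt{5} \approx -7779.4$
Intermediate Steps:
$h{\left(Z \right)} = -4 + Z$ ($h{\left(Z \right)} = Z - 4 = -4 + Z$)
$y = -40 + \sqrt{5}$ ($y = \left(\left(\left(-4 + \sqrt{4 + 1}\right) - -2\right) - 37\right) - 1 = \left(\left(\left(-4 + \sqrt{5}\right) + 2\right) - 37\right) - 1 = \left(\left(-2 + \sqrt{5}\right) - 37\right) - 1 = \left(-39 + \sqrt{5}\right) - 1 = -40 + \sqrt{5} \approx -37.764$)
$y \left(47 + 159\right) = \left(-40 + \sqrt{5}\right) \left(47 + 159\right) = \left(-40 + \sqrt{5}\right) 206 = -8240 + 206 \sqrt{5}$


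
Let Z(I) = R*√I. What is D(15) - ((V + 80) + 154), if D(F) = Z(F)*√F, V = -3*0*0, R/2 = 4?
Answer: -114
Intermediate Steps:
R = 8 (R = 2*4 = 8)
Z(I) = 8*√I
V = 0 (V = 0*0 = 0)
D(F) = 8*F (D(F) = (8*√F)*√F = 8*F)
D(15) - ((V + 80) + 154) = 8*15 - ((0 + 80) + 154) = 120 - (80 + 154) = 120 - 1*234 = 120 - 234 = -114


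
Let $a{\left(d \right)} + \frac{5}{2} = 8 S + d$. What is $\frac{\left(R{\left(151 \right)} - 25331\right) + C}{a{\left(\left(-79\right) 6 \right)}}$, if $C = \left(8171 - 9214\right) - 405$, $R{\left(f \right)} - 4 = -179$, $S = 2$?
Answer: $\frac{53908}{921} \approx 58.532$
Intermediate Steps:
$R{\left(f \right)} = -175$ ($R{\left(f \right)} = 4 - 179 = -175$)
$C = -1448$ ($C = -1043 - 405 = -1448$)
$a{\left(d \right)} = \frac{27}{2} + d$ ($a{\left(d \right)} = - \frac{5}{2} + \left(8 \cdot 2 + d\right) = - \frac{5}{2} + \left(16 + d\right) = \frac{27}{2} + d$)
$\frac{\left(R{\left(151 \right)} - 25331\right) + C}{a{\left(\left(-79\right) 6 \right)}} = \frac{\left(-175 - 25331\right) - 1448}{\frac{27}{2} - 474} = \frac{-25506 - 1448}{\frac{27}{2} - 474} = - \frac{26954}{- \frac{921}{2}} = \left(-26954\right) \left(- \frac{2}{921}\right) = \frac{53908}{921}$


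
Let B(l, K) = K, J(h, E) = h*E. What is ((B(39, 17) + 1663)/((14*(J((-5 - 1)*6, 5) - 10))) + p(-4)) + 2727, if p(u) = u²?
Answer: 52105/19 ≈ 2742.4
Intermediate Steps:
J(h, E) = E*h
((B(39, 17) + 1663)/((14*(J((-5 - 1)*6, 5) - 10))) + p(-4)) + 2727 = ((17 + 1663)/((14*(5*((-5 - 1)*6) - 10))) + (-4)²) + 2727 = (1680/((14*(5*(-6*6) - 10))) + 16) + 2727 = (1680/((14*(5*(-36) - 10))) + 16) + 2727 = (1680/((14*(-180 - 10))) + 16) + 2727 = (1680/((14*(-190))) + 16) + 2727 = (1680/(-2660) + 16) + 2727 = (1680*(-1/2660) + 16) + 2727 = (-12/19 + 16) + 2727 = 292/19 + 2727 = 52105/19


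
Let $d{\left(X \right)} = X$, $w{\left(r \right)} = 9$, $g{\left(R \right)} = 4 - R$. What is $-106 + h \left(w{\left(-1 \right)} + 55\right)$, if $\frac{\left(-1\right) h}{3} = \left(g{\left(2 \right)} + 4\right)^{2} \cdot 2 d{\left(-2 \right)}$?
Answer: $27542$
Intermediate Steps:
$h = 432$ ($h = - 3 \left(\left(4 - 2\right) + 4\right)^{2} \cdot 2 \left(-2\right) = - 3 \left(2 + 4\right)^{2} \cdot 2 \left(-2\right) = - 3 \cdot 6^{2} \cdot 2 \left(-2\right) = - 3 \cdot 36 \cdot 2 \left(-2\right) = - 3 \cdot 72 \left(-2\right) = \left(-3\right) \left(-144\right) = 432$)
$-106 + h \left(w{\left(-1 \right)} + 55\right) = -106 + 432 \left(9 + 55\right) = -106 + 432 \cdot 64 = -106 + 27648 = 27542$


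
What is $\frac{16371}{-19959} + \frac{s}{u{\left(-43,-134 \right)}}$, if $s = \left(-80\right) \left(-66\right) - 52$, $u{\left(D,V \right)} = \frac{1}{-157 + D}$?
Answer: $- \frac{6956382257}{6653} \approx -1.0456 \cdot 10^{6}$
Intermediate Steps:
$s = 5228$ ($s = 5280 - 52 = 5228$)
$\frac{16371}{-19959} + \frac{s}{u{\left(-43,-134 \right)}} = \frac{16371}{-19959} + \frac{5228}{\frac{1}{-157 - 43}} = 16371 \left(- \frac{1}{19959}\right) + \frac{5228}{\frac{1}{-200}} = - \frac{5457}{6653} + \frac{5228}{- \frac{1}{200}} = - \frac{5457}{6653} + 5228 \left(-200\right) = - \frac{5457}{6653} - 1045600 = - \frac{6956382257}{6653}$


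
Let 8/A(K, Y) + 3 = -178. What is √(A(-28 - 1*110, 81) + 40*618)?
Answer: 2*√202462618/181 ≈ 157.23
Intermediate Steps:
A(K, Y) = -8/181 (A(K, Y) = 8/(-3 - 178) = 8/(-181) = 8*(-1/181) = -8/181)
√(A(-28 - 1*110, 81) + 40*618) = √(-8/181 + 40*618) = √(-8/181 + 24720) = √(4474312/181) = 2*√202462618/181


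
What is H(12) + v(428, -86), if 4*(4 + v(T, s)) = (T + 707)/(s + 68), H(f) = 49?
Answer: 2105/72 ≈ 29.236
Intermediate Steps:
v(T, s) = -4 + (707 + T)/(4*(68 + s)) (v(T, s) = -4 + ((T + 707)/(s + 68))/4 = -4 + ((707 + T)/(68 + s))/4 = -4 + (707 + T)/(4*(68 + s)))
H(12) + v(428, -86) = 49 + (-381 + 428 - 16*(-86))/(4*(68 - 86)) = 49 + (1/4)*(-381 + 428 + 1376)/(-18) = 49 + (1/4)*(-1/18)*1423 = 49 - 1423/72 = 2105/72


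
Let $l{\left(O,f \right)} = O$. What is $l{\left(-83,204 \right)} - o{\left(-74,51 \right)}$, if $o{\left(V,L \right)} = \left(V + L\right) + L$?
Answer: $-111$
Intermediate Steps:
$o{\left(V,L \right)} = V + 2 L$ ($o{\left(V,L \right)} = \left(L + V\right) + L = V + 2 L$)
$l{\left(-83,204 \right)} - o{\left(-74,51 \right)} = -83 - \left(-74 + 2 \cdot 51\right) = -83 - \left(-74 + 102\right) = -83 - 28 = -111$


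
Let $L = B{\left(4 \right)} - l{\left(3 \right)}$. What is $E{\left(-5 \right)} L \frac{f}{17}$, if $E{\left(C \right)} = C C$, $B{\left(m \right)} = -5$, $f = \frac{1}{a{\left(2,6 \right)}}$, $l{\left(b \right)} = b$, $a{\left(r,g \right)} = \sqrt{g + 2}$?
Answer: $- \frac{50 \sqrt{2}}{17} \approx -4.1595$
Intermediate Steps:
$a{\left(r,g \right)} = \sqrt{2 + g}$
$f = \frac{\sqrt{2}}{4}$ ($f = \frac{1}{\sqrt{2 + 6}} = \frac{1}{\sqrt{8}} = \frac{1}{2 \sqrt{2}} = \frac{\sqrt{2}}{4} \approx 0.35355$)
$E{\left(C \right)} = C^{2}$
$L = -8$ ($L = -5 - 3 = -8$)
$E{\left(-5 \right)} L \frac{f}{17} = \left(-5\right)^{2} \left(-8\right) \frac{\frac{1}{4} \sqrt{2}}{17} = 25 \left(-8\right) \frac{\sqrt{2}}{4} \cdot \frac{1}{17} = - 200 \frac{\sqrt{2}}{68} = - \frac{50 \sqrt{2}}{17}$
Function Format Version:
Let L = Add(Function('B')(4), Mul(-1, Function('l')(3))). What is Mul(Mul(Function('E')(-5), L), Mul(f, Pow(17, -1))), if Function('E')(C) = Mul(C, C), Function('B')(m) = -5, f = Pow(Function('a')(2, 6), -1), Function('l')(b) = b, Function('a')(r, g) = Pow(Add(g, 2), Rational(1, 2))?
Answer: Mul(Rational(-50, 17), Pow(2, Rational(1, 2))) ≈ -4.1595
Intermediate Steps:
Function('a')(r, g) = Pow(Add(2, g), Rational(1, 2))
f = Mul(Rational(1, 4), Pow(2, Rational(1, 2))) (f = Pow(Pow(Add(2, 6), Rational(1, 2)), -1) = Pow(Pow(8, Rational(1, 2)), -1) = Pow(Mul(2, Pow(2, Rational(1, 2))), -1) = Mul(Rational(1, 4), Pow(2, Rational(1, 2))) ≈ 0.35355)
Function('E')(C) = Pow(C, 2)
L = -8 (L = Add(-5, Mul(-1, 3)) = Add(-5, -3) = -8)
Mul(Mul(Function('E')(-5), L), Mul(f, Pow(17, -1))) = Mul(Mul(Pow(-5, 2), -8), Mul(Mul(Rational(1, 4), Pow(2, Rational(1, 2))), Pow(17, -1))) = Mul(Mul(25, -8), Mul(Mul(Rational(1, 4), Pow(2, Rational(1, 2))), Rational(1, 17))) = Mul(-200, Mul(Rational(1, 68), Pow(2, Rational(1, 2)))) = Mul(Rational(-50, 17), Pow(2, Rational(1, 2)))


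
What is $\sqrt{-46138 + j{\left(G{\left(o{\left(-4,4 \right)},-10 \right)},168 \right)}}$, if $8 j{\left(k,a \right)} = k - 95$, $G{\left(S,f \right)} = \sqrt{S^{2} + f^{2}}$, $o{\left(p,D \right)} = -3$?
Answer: $\frac{\sqrt{-738398 + 2 \sqrt{109}}}{4} \approx 214.82 i$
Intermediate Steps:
$j{\left(k,a \right)} = - \frac{95}{8} + \frac{k}{8}$ ($j{\left(k,a \right)} = \frac{k - 95}{8} = \frac{-95 + k}{8} = - \frac{95}{8} + \frac{k}{8}$)
$\sqrt{-46138 + j{\left(G{\left(o{\left(-4,4 \right)},-10 \right)},168 \right)}} = \sqrt{-46138 - \left(\frac{95}{8} - \frac{\sqrt{\left(-3\right)^{2} + \left(-10\right)^{2}}}{8}\right)} = \sqrt{-46138 - \left(\frac{95}{8} - \frac{\sqrt{9 + 100}}{8}\right)} = \sqrt{-46138 - \left(\frac{95}{8} - \frac{\sqrt{109}}{8}\right)} = \sqrt{- \frac{369199}{8} + \frac{\sqrt{109}}{8}}$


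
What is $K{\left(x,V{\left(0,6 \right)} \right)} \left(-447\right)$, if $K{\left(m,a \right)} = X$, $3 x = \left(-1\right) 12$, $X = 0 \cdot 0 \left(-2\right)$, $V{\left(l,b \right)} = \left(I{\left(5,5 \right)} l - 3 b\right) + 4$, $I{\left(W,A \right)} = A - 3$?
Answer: $0$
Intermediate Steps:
$I{\left(W,A \right)} = -3 + A$
$V{\left(l,b \right)} = 4 - 3 b + 2 l$ ($V{\left(l,b \right)} = \left(\left(-3 + 5\right) l - 3 b\right) + 4 = \left(2 l - 3 b\right) + 4 = \left(- 3 b + 2 l\right) + 4 = 4 - 3 b + 2 l$)
$X = 0$ ($X = 0 \left(-2\right) = 0$)
$x = -4$ ($x = \frac{\left(-1\right) 12}{3} = \frac{1}{3} \left(-12\right) = -4$)
$K{\left(m,a \right)} = 0$
$K{\left(x,V{\left(0,6 \right)} \right)} \left(-447\right) = 0 \left(-447\right) = 0$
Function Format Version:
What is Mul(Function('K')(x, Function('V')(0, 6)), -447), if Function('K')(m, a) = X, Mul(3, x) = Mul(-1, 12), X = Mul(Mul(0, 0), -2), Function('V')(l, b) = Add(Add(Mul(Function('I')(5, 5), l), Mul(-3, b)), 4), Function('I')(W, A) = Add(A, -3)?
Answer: 0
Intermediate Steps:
Function('I')(W, A) = Add(-3, A)
Function('V')(l, b) = Add(4, Mul(-3, b), Mul(2, l)) (Function('V')(l, b) = Add(Add(Mul(Add(-3, 5), l), Mul(-3, b)), 4) = Add(Add(Mul(2, l), Mul(-3, b)), 4) = Add(Add(Mul(-3, b), Mul(2, l)), 4) = Add(4, Mul(-3, b), Mul(2, l)))
X = 0 (X = Mul(0, -2) = 0)
x = -4 (x = Mul(Rational(1, 3), Mul(-1, 12)) = Mul(Rational(1, 3), -12) = -4)
Function('K')(m, a) = 0
Mul(Function('K')(x, Function('V')(0, 6)), -447) = Mul(0, -447) = 0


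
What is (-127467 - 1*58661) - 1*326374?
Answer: -512502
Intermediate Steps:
(-127467 - 1*58661) - 1*326374 = (-127467 - 58661) - 326374 = -186128 - 326374 = -512502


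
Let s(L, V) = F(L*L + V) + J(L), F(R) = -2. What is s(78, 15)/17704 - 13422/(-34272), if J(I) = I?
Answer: 5004745/12640656 ≈ 0.39592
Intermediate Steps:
s(L, V) = -2 + L
s(78, 15)/17704 - 13422/(-34272) = (-2 + 78)/17704 - 13422/(-34272) = 76*(1/17704) - 13422*(-1/34272) = 19/4426 + 2237/5712 = 5004745/12640656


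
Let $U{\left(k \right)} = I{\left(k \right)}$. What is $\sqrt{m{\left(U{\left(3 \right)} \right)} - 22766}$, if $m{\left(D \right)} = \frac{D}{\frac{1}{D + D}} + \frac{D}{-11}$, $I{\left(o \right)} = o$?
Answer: $\frac{i \sqrt{2752541}}{11} \approx 150.83 i$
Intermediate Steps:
$U{\left(k \right)} = k$
$m{\left(D \right)} = 2 D^{2} - \frac{D}{11}$ ($m{\left(D \right)} = \frac{D}{\frac{1}{2 D}} + D \left(- \frac{1}{11}\right) = \frac{D}{\frac{1}{2} \frac{1}{D}} - \frac{D}{11} = D 2 D - \frac{D}{11} = 2 D^{2} - \frac{D}{11}$)
$\sqrt{m{\left(U{\left(3 \right)} \right)} - 22766} = \sqrt{\frac{1}{11} \cdot 3 \left(-1 + 22 \cdot 3\right) - 22766} = \sqrt{\frac{1}{11} \cdot 3 \left(-1 + 66\right) - 22766} = \sqrt{\frac{1}{11} \cdot 3 \cdot 65 - 22766} = \sqrt{\frac{195}{11} - 22766} = \sqrt{- \frac{250231}{11}} = \frac{i \sqrt{2752541}}{11}$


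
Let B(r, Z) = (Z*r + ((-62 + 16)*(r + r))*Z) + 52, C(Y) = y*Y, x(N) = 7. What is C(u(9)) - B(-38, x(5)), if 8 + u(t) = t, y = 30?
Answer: -24228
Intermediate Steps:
u(t) = -8 + t
C(Y) = 30*Y
B(r, Z) = 52 - 91*Z*r (B(r, Z) = (Z*r + (-92*r)*Z) + 52 = (Z*r - 92*Z*r) + 52 = -91*Z*r + 52 = 52 - 91*Z*r)
C(u(9)) - B(-38, x(5)) = 30*(-8 + 9) - (52 - 91*7*(-38)) = 30*1 - (52 + 24206) = 30 - 1*24258 = 30 - 24258 = -24228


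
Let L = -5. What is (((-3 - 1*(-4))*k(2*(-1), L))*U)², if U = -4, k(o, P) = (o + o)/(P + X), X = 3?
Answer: 64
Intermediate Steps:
k(o, P) = 2*o/(3 + P) (k(o, P) = (o + o)/(P + 3) = (2*o)/(3 + P) = 2*o/(3 + P))
(((-3 - 1*(-4))*k(2*(-1), L))*U)² = (((-3 - 1*(-4))*(2*(2*(-1))/(3 - 5)))*(-4))² = (((-3 + 4)*(2*(-2)/(-2)))*(-4))² = ((1*(2*(-2)*(-½)))*(-4))² = ((1*2)*(-4))² = (2*(-4))² = (-8)² = 64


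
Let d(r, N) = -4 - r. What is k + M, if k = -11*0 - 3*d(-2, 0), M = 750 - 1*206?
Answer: 550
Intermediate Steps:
M = 544 (M = 750 - 206 = 544)
k = 6 (k = -11*0 - 3*(-4 - 1*(-2)) = 0 - 3*(-4 + 2) = 0 - 3*(-2) = 0 + 6 = 6)
k + M = 6 + 544 = 550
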